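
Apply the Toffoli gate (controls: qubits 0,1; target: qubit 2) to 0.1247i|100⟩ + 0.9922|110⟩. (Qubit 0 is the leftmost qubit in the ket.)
0.1247i|100⟩ + 0.9922|111⟩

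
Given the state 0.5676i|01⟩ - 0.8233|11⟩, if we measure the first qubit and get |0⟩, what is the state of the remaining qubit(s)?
i|1⟩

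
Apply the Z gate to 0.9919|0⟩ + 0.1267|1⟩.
0.9919|0⟩ - 0.1267|1⟩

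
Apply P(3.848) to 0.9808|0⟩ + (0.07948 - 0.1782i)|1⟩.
0.9808|0⟩ + (-0.1761 + 0.08397i)|1⟩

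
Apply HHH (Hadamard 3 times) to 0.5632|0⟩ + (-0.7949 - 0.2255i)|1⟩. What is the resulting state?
(-0.1638 - 0.1595i)|0⟩ + (0.9603 + 0.1595i)|1⟩

H² = I, so H^3 = H: a single Hadamard. With (a, b) = (0.5632, (-0.7949 - 0.2255i)), H gives ((a + b)/√2, (a − b)/√2) = ((-0.1638 - 0.1595i), (0.9603 + 0.1595i)).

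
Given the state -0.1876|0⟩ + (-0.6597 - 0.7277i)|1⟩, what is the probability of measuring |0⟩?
0.03519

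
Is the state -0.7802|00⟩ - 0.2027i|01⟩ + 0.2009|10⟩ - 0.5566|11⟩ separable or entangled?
Entangled

Writing the state as a|00⟩ + b|01⟩ + c|10⟩ + d|11⟩, it is a product state iff ad − bc = 0.
Here (a, b, c, d) = (-0.7802, -0.2027i, 0.2009, -0.5566): ad − bc = (-0.7802)(-0.5566) − (-0.2027i)(0.2009) = (0.4343 + 0.04072i) ≠ 0, so the state is entangled.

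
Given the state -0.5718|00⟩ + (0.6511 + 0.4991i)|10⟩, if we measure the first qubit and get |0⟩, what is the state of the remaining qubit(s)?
-|0⟩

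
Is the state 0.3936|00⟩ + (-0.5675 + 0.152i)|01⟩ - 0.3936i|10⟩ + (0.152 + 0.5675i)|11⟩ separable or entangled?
Separable

Writing the state as a|00⟩ + b|01⟩ + c|10⟩ + d|11⟩, it is a product state iff ad − bc = 0.
Here (a, b, c, d) = (0.3936, (-0.5675 + 0.152i), -0.3936i, (0.152 + 0.5675i)): ad − bc = (0.3936)(0.152 + 0.5675i) − (-0.5675 + 0.152i)(-0.3936i) = 0, so the state is separable.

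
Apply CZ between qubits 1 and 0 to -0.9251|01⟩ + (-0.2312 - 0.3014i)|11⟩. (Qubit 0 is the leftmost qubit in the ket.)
-0.9251|01⟩ + (0.2312 + 0.3014i)|11⟩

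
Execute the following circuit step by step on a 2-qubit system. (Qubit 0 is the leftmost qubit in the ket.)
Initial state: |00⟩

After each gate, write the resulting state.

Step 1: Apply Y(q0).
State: i|10⟩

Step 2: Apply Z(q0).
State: -i|10⟩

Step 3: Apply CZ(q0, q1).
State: -i|10⟩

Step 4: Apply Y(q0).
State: -|00⟩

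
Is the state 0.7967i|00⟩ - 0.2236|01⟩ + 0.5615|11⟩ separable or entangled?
Entangled

Writing the state as a|00⟩ + b|01⟩ + c|10⟩ + d|11⟩, it is a product state iff ad − bc = 0.
Here (a, b, c, d) = (0.7967i, -0.2236, 0, 0.5615): ad − bc = (0.7967i)(0.5615) − (-0.2236)(0) = 0.4473i ≠ 0, so the state is entangled.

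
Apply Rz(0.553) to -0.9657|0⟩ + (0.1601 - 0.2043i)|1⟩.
(-0.929 + 0.2636i)|0⟩ + (0.2098 - 0.1528i)|1⟩

Rz(0.553) = [[e^(−iθ/2), 0], [0, e^(iθ/2)]] with e^(±iθ/2) = cos(θ/2) ± i·sin(θ/2); θ = 0.553, cos(θ/2) ≈ 0.962017, sin(θ/2) ≈ 0.27299.
With a = amp(|0⟩) = -0.9657 and b = amp(|1⟩) = (0.1601 - 0.2043i):
new amp(|0⟩) = (0.962017 - 0.27299i)·a = (-0.929 + 0.2636i)
new amp(|1⟩) = (0.962017 + 0.27299i)·b = (0.2098 - 0.1528i)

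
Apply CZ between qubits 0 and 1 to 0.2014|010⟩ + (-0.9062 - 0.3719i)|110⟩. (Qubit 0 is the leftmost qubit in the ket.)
0.2014|010⟩ + (0.9062 + 0.3719i)|110⟩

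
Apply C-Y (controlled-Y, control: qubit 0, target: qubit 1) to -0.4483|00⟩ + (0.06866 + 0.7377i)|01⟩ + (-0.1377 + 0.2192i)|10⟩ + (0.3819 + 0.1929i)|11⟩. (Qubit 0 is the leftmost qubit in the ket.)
-0.4483|00⟩ + (0.06866 + 0.7377i)|01⟩ + (0.1929 - 0.3819i)|10⟩ + (-0.2192 - 0.1377i)|11⟩

C-Y leaves the control-|0⟩ kets |00⟩, |01⟩ unchanged and applies Y to qubit 1 on the control-|1⟩ pair (|10⟩, |11⟩).
Y = [[0, -i], [i, 0]].
With a = amp(|10⟩) = (-0.1377 + 0.2192i) and b = amp(|11⟩) = (0.3819 + 0.1929i):
new amp(|10⟩) = (-i)·b = (0.1929 - 0.3819i)
new amp(|11⟩) = (i)·a = (-0.2192 - 0.1377i)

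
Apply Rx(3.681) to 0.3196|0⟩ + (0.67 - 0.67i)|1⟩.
(-0.7309 - 0.6458i)|0⟩ + (-0.1785 - 0.1295i)|1⟩

Rx(3.681) = [[cos(θ/2), −i·sin(θ/2)], [−i·sin(θ/2), cos(θ/2)]]; θ = 3.681, cos(θ/2) ≈ -0.266446, sin(θ/2) ≈ 0.96385.
With a = amp(|0⟩) = 0.3196 and b = amp(|1⟩) = (0.67 - 0.67i):
new amp(|0⟩) = (-0.266446)·a + (-0.96385i)·b = (-0.7309 - 0.6458i)
new amp(|1⟩) = (-0.96385i)·a + (-0.266446)·b = (-0.1785 - 0.1295i)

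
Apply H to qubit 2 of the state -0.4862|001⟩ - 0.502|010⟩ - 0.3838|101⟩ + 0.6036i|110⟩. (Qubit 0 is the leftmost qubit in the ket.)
-0.3438|000⟩ + 0.3438|001⟩ - 0.355|010⟩ - 0.355|011⟩ - 0.2714|100⟩ + 0.2714|101⟩ + 0.4268i|110⟩ + 0.4268i|111⟩

H on qubit 2 mixes each pair of kets that differ only in qubit 2: amplitudes (a, b) of (|…0…⟩, |…1…⟩) become ((a + b)/√2, (a − b)/√2). Kets absent from the input have amplitude 0.
(|000⟩, |001⟩): (a, b) = (0, -0.4862) → (-0.3438, 0.3438)
(|010⟩, |011⟩): (a, b) = (-0.502, 0) → (-0.355, -0.355)
(|100⟩, |101⟩): (a, b) = (0, -0.3838) → (-0.2714, 0.2714)
(|110⟩, |111⟩): (a, b) = (0.6036i, 0) → (0.4268i, 0.4268i)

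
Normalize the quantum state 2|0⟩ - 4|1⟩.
1/√5|0⟩ - 0.8944|1⟩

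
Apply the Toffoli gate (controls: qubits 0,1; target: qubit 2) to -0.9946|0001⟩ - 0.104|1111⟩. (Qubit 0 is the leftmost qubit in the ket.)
-0.9946|0001⟩ - 0.104|1101⟩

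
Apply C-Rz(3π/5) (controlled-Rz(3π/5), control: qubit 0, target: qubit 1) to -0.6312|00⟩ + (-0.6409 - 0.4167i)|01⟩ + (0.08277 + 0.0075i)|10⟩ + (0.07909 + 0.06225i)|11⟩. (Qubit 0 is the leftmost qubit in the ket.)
-0.6312|00⟩ + (-0.6409 - 0.4167i)|01⟩ + (0.05472 - 0.06255i)|10⟩ + (-0.003873 + 0.1006i)|11⟩

C-Rz(3π/5) leaves the control-|0⟩ kets |00⟩, |01⟩ unchanged and applies Rz(3π/5) to qubit 1 on the control-|1⟩ pair (|10⟩, |11⟩).
Rz(3π/5) = [[e^(−iθ/2), 0], [0, e^(iθ/2)]] with e^(±iθ/2) = cos(θ/2) ± i·sin(θ/2); θ = 3π/5, cos(θ/2) ≈ 0.587785, sin(θ/2) ≈ 0.809017.
With a = amp(|10⟩) = (0.08277 + 0.0075i) and b = amp(|11⟩) = (0.07909 + 0.06225i):
new amp(|10⟩) = (0.587785 - 0.809017i)·a = (0.05472 - 0.06255i)
new amp(|11⟩) = (0.587785 + 0.809017i)·b = (-0.003873 + 0.1006i)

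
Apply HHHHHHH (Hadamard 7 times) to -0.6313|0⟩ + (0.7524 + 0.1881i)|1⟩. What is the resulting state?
(0.08563 + 0.133i)|0⟩ + (-0.9784 - 0.133i)|1⟩

H² = I, so H^7 = H: a single Hadamard. With (a, b) = (-0.6313, (0.7524 + 0.1881i)), H gives ((a + b)/√2, (a − b)/√2) = ((0.08563 + 0.133i), (-0.9784 - 0.133i)).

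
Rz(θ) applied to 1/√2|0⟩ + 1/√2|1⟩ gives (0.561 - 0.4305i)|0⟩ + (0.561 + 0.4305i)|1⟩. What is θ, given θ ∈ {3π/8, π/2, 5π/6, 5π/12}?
5π/12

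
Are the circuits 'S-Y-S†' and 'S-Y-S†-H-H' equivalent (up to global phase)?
Yes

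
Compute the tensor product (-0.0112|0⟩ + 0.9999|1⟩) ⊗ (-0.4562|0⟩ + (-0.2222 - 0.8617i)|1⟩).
0.005109|00⟩ + (0.002489 + 0.009651i)|01⟩ - 0.4562|10⟩ + (-0.2222 - 0.8616i)|11⟩

amp(|b₁b₂…⟩) = product of the factor amplitudes for bits b₁, b₂, …; only kets whose every factor amplitude is nonzero survive.
|00⟩: (-0.0112)(-0.4562) = 0.005109
|01⟩: (-0.0112)(-0.2222 - 0.8617i) = (0.002489 + 0.009651i)
|10⟩: (0.9999)(-0.4562) = -0.4562
|11⟩: (0.9999)(-0.2222 - 0.8617i) = (-0.2222 - 0.8616i)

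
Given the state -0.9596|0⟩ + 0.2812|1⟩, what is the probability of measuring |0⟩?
0.9208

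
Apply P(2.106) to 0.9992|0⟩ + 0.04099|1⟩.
0.9992|0⟩ + (-0.02091 + 0.03526i)|1⟩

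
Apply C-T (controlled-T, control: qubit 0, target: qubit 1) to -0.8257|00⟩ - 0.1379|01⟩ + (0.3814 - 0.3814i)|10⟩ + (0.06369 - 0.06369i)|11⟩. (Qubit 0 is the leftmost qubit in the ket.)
-0.8257|00⟩ - 0.1379|01⟩ + (0.3814 - 0.3814i)|10⟩ + 0.09007|11⟩

C-T leaves the control-|0⟩ kets |00⟩, |01⟩ unchanged and applies T to qubit 1 on the control-|1⟩ pair (|10⟩, |11⟩).
T = [[1, 0], [0, (1/√2 + (1/√2)i)]].
With a = amp(|10⟩) = (0.3814 - 0.3814i) and b = amp(|11⟩) = (0.06369 - 0.06369i):
new amp(|10⟩) = (1)·a = (0.3814 - 0.3814i)
new amp(|11⟩) = (1/√2 + (1/√2)i)·b = 0.09007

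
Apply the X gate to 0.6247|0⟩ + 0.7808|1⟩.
0.7808|0⟩ + 0.6247|1⟩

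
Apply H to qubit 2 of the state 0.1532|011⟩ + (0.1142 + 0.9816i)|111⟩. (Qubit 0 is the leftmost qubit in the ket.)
0.1083|010⟩ - 0.1083|011⟩ + (0.08075 + 0.6941i)|110⟩ + (-0.08075 - 0.6941i)|111⟩

H on qubit 2 mixes each pair of kets that differ only in qubit 2: amplitudes (a, b) of (|…0…⟩, |…1…⟩) become ((a + b)/√2, (a − b)/√2). Kets absent from the input have amplitude 0.
(|010⟩, |011⟩): (a, b) = (0, 0.1532) → (0.1083, -0.1083)
(|110⟩, |111⟩): (a, b) = (0, (0.1142 + 0.9816i)) → ((0.08075 + 0.6941i), (-0.08075 - 0.6941i))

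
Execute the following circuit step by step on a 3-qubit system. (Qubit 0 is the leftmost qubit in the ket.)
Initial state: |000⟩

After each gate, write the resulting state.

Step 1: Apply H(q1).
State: 1/√2|000⟩ + 1/√2|010⟩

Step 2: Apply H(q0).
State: 1/2|000⟩ + 1/2|010⟩ + 1/2|100⟩ + 1/2|110⟩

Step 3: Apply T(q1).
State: 1/2|000⟩ + (1/√8 + (1/√8)i)|010⟩ + 1/2|100⟩ + (1/√8 + (1/√8)i)|110⟩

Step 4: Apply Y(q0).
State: -(1/2)i|000⟩ + (1/√8 - (1/√8)i)|010⟩ + (1/2)i|100⟩ + (-1/√8 + (1/√8)i)|110⟩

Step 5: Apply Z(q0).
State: -(1/2)i|000⟩ + (1/√8 - (1/√8)i)|010⟩ - (1/2)i|100⟩ + (1/√8 - (1/√8)i)|110⟩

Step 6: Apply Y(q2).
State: 1/2|001⟩ + (1/√8 + (1/√8)i)|011⟩ + 1/2|101⟩ + (1/√8 + (1/√8)i)|111⟩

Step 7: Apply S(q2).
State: (1/2)i|001⟩ + (-1/√8 + (1/√8)i)|011⟩ + (1/2)i|101⟩ + (-1/√8 + (1/√8)i)|111⟩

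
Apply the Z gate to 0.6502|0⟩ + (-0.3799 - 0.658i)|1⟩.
0.6502|0⟩ + (0.3799 + 0.658i)|1⟩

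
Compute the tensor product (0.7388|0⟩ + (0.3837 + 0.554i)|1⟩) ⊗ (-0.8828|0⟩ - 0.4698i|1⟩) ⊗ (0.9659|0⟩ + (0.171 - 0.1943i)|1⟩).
-0.63|000⟩ + (-0.1115 + 0.1267i)|001⟩ - 0.3353i|010⟩ + (-0.06744 - 0.05935i)|011⟩ + (-0.3272 - 0.4724i)|100⟩ + (-0.1529 - 0.01782i)|101⟩ + (0.2514 - 0.1741i)|110⟩ + (0.009481 - 0.0814i)|111⟩

amp(|b₁b₂…⟩) = product of the factor amplitudes for bits b₁, b₂, …; only kets whose every factor amplitude is nonzero survive.
|000⟩: (0.7388)(-0.8828)(0.9659) = -0.63
|001⟩: (0.7388)(-0.8828)(0.171 - 0.1943i) = (-0.1115 + 0.1267i)
|010⟩: (0.7388)(-0.4698i)(0.9659) = -0.3353i
|011⟩: (0.7388)(-0.4698i)(0.171 - 0.1943i) = (-0.06744 - 0.05935i)
|100⟩: (0.3837 + 0.554i)(-0.8828)(0.9659) = (-0.3272 - 0.4724i)
|101⟩: (0.3837 + 0.554i)(-0.8828)(0.171 - 0.1943i) = (-0.1529 - 0.01782i)
|110⟩: (0.3837 + 0.554i)(-0.4698i)(0.9659) = (0.2514 - 0.1741i)
|111⟩: (0.3837 + 0.554i)(-0.4698i)(0.171 - 0.1943i) = (0.009481 - 0.0814i)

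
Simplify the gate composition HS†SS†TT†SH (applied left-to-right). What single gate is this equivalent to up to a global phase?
I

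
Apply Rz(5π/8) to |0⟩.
(0.5556 - 0.8315i)|0⟩

Rz(5π/8) = [[e^(−iθ/2), 0], [0, e^(iθ/2)]] with e^(±iθ/2) = cos(θ/2) ± i·sin(θ/2); θ = 5π/8, cos(θ/2) ≈ 0.55557, sin(θ/2) ≈ 0.83147.
With a = amp(|0⟩) = 1 and b = amp(|1⟩) = 0:
new amp(|0⟩) = (0.55557 - 0.83147i)·a = (0.5556 - 0.8315i)
new amp(|1⟩) = (0.55557 + 0.83147i)·b = 0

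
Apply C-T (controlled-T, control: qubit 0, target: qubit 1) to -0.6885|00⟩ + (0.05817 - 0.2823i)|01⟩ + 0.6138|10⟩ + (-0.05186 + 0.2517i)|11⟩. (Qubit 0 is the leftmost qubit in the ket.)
-0.6885|00⟩ + (0.05817 - 0.2823i)|01⟩ + 0.6138|10⟩ + (-0.2146 + 0.1413i)|11⟩

C-T leaves the control-|0⟩ kets |00⟩, |01⟩ unchanged and applies T to qubit 1 on the control-|1⟩ pair (|10⟩, |11⟩).
T = [[1, 0], [0, (1/√2 + (1/√2)i)]].
With a = amp(|10⟩) = 0.6138 and b = amp(|11⟩) = (-0.05186 + 0.2517i):
new amp(|10⟩) = (1)·a = 0.6138
new amp(|11⟩) = (1/√2 + (1/√2)i)·b = (-0.2146 + 0.1413i)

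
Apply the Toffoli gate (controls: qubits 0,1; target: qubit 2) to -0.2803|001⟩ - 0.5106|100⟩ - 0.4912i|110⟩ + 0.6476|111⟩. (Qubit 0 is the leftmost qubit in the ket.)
-0.2803|001⟩ - 0.5106|100⟩ + 0.6476|110⟩ - 0.4912i|111⟩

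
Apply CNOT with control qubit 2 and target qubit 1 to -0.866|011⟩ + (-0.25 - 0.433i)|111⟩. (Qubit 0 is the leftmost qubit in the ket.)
-0.866|001⟩ + (-0.25 - 0.433i)|101⟩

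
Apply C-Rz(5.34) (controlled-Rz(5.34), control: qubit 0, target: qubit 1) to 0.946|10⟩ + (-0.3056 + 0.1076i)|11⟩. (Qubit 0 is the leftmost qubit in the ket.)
(-0.8427 - 0.4298i)|10⟩ + (0.2234 - 0.2347i)|11⟩

C-Rz(5.34) leaves the control-|0⟩ kets |00⟩, |01⟩ unchanged and applies Rz(5.34) to qubit 1 on the control-|1⟩ pair (|10⟩, |11⟩).
Rz(5.34) = [[e^(−iθ/2), 0], [0, e^(iθ/2)]] with e^(±iθ/2) = cos(θ/2) ± i·sin(θ/2); θ = 5.34, cos(θ/2) ≈ -0.890846, sin(θ/2) ≈ 0.454306.
With a = amp(|10⟩) = 0.946 and b = amp(|11⟩) = (-0.3056 + 0.1076i):
new amp(|10⟩) = (-0.890846 - 0.454306i)·a = (-0.8427 - 0.4298i)
new amp(|11⟩) = (-0.890846 + 0.454306i)·b = (0.2234 - 0.2347i)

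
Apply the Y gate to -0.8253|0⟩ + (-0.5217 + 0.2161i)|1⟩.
(0.2161 + 0.5217i)|0⟩ - 0.8253i|1⟩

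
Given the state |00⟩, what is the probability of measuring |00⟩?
1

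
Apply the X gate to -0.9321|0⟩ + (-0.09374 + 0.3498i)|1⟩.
(-0.09374 + 0.3498i)|0⟩ - 0.9321|1⟩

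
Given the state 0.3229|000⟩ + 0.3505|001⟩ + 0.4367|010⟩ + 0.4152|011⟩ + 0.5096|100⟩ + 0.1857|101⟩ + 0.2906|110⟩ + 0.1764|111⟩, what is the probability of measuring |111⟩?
0.03112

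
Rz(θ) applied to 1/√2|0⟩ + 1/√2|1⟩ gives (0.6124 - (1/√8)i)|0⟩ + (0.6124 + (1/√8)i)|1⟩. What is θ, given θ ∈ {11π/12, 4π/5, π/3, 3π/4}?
π/3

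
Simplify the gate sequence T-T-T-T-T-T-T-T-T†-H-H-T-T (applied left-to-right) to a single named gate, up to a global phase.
T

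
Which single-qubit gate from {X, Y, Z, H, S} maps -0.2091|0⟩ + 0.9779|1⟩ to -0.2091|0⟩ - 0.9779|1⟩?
Z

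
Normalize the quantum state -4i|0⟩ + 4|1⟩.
-(1/√2)i|0⟩ + 1/√2|1⟩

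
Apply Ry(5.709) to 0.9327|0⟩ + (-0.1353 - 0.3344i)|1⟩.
(-0.8562 + 0.09469i)|0⟩ + (0.3939 + 0.3207i)|1⟩

Ry(5.709) = [[cos(θ/2), −sin(θ/2)], [sin(θ/2), cos(θ/2)]]; θ = 5.709, cos(θ/2) ≈ -0.959071, sin(θ/2) ≈ 0.283165.
With a = amp(|0⟩) = 0.9327 and b = amp(|1⟩) = (-0.1353 - 0.3344i):
new amp(|0⟩) = (-0.959071)·a + (-0.283165)·b = (-0.8562 + 0.09469i)
new amp(|1⟩) = (0.283165)·a + (-0.959071)·b = (0.3939 + 0.3207i)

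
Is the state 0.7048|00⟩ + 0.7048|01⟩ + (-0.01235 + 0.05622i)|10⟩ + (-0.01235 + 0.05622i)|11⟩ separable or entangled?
Separable

Writing the state as a|00⟩ + b|01⟩ + c|10⟩ + d|11⟩, it is a product state iff ad − bc = 0.
Here (a, b, c, d) = (0.7048, 0.7048, (-0.01235 + 0.05622i), (-0.01235 + 0.05622i)): ad − bc = (0.7048)(-0.01235 + 0.05622i) − (0.7048)(-0.01235 + 0.05622i) = 0, so the state is separable.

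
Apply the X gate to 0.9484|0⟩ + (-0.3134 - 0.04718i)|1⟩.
(-0.3134 - 0.04718i)|0⟩ + 0.9484|1⟩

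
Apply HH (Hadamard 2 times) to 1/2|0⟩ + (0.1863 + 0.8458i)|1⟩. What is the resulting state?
1/2|0⟩ + (0.1863 + 0.8458i)|1⟩

H² = I, so an even number of Hadamards cancels: H^2 = I and the state is unchanged.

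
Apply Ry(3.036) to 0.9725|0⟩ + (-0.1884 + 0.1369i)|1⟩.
(0.2395 - 0.1367i)|0⟩ + (0.9612 + 0.007224i)|1⟩

Ry(3.036) = [[cos(θ/2), −sin(θ/2)], [sin(θ/2), cos(θ/2)]]; θ = 3.036, cos(θ/2) ≈ 0.0527718, sin(θ/2) ≈ 0.998607.
With a = amp(|0⟩) = 0.9725 and b = amp(|1⟩) = (-0.1884 + 0.1369i):
new amp(|0⟩) = (0.0527718)·a + (-0.998607)·b = (0.2395 - 0.1367i)
new amp(|1⟩) = (0.998607)·a + (0.0527718)·b = (0.9612 + 0.007224i)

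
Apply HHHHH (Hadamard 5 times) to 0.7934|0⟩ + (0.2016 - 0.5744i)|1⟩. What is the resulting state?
(0.7036 - 0.4062i)|0⟩ + (0.4185 + 0.4062i)|1⟩

H² = I, so H^5 = H: a single Hadamard. With (a, b) = (0.7934, (0.2016 - 0.5744i)), H gives ((a + b)/√2, (a − b)/√2) = ((0.7036 - 0.4062i), (0.4185 + 0.4062i)).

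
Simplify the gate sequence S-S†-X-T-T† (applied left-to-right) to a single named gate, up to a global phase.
X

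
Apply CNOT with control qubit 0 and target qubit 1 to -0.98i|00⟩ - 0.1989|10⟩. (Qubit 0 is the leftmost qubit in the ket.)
-0.98i|00⟩ - 0.1989|11⟩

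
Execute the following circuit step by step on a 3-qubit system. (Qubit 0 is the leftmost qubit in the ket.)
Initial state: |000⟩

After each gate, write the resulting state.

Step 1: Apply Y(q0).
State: i|100⟩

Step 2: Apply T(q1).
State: i|100⟩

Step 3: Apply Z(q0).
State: -i|100⟩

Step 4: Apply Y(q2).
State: |101⟩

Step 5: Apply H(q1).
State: 1/√2|101⟩ + 1/√2|111⟩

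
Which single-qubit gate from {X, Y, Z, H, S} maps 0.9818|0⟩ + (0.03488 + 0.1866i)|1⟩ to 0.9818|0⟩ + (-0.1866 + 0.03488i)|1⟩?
S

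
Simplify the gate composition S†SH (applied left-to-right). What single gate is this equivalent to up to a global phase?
H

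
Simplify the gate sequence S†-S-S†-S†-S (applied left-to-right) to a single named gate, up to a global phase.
S†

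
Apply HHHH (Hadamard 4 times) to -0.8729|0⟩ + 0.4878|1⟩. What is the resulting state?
-0.8729|0⟩ + 0.4878|1⟩

H² = I, so an even number of Hadamards cancels: H^4 = I and the state is unchanged.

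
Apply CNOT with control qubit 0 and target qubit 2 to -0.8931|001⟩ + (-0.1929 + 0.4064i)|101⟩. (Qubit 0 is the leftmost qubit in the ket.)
-0.8931|001⟩ + (-0.1929 + 0.4064i)|100⟩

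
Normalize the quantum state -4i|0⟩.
-i|0⟩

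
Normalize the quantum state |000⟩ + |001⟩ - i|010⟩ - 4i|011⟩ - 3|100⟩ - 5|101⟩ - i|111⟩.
0.1361|000⟩ + 0.1361|001⟩ - 0.1361i|010⟩ - 0.5443i|011⟩ - 1/√6|100⟩ - 0.6804|101⟩ - 0.1361i|111⟩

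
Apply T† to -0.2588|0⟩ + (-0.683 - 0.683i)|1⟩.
-0.2588|0⟩ - 0.9659|1⟩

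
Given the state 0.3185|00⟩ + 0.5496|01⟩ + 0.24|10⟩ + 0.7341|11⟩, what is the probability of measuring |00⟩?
0.1014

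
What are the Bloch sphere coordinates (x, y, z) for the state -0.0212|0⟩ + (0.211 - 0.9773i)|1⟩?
(-0.008946, 0.04144, -0.9992)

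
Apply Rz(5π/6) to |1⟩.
(0.2588 + 0.9659i)|1⟩

Rz(5π/6) = [[e^(−iθ/2), 0], [0, e^(iθ/2)]] with e^(±iθ/2) = cos(θ/2) ± i·sin(θ/2); θ = 5π/6, cos(θ/2) ≈ 0.258819, sin(θ/2) ≈ 0.965926.
With a = amp(|0⟩) = 0 and b = amp(|1⟩) = 1:
new amp(|0⟩) = (0.258819 - 0.965926i)·a = 0
new amp(|1⟩) = (0.258819 + 0.965926i)·b = (0.2588 + 0.9659i)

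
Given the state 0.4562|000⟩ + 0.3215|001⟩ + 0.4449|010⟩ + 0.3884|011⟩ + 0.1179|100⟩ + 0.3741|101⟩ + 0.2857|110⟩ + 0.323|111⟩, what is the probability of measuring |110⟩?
0.08162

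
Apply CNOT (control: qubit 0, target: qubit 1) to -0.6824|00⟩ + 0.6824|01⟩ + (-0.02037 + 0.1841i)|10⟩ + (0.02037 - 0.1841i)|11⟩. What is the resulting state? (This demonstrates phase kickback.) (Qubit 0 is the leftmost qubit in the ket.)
-0.6824|00⟩ + 0.6824|01⟩ + (0.02037 - 0.1841i)|10⟩ + (-0.02037 + 0.1841i)|11⟩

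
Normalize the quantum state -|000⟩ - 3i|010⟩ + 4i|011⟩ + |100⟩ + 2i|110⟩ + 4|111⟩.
-0.1459|000⟩ - 0.4376i|010⟩ + 0.5835i|011⟩ + 0.1459|100⟩ + 0.2917i|110⟩ + 0.5835|111⟩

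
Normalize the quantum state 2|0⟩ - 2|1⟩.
1/√2|0⟩ - 1/√2|1⟩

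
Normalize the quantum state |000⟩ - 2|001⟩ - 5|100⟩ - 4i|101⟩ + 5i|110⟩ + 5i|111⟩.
0.1021|000⟩ - 0.2041|001⟩ - 0.5103|100⟩ - (1/√6)i|101⟩ + 0.5103i|110⟩ + 0.5103i|111⟩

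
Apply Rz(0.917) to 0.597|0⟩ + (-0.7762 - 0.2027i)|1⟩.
(0.5353 - 0.2642i)|0⟩ + (-0.6063 - 0.5253i)|1⟩

Rz(0.917) = [[e^(−iθ/2), 0], [0, e^(iθ/2)]] with e^(±iθ/2) = cos(θ/2) ± i·sin(θ/2); θ = 0.917, cos(θ/2) ≈ 0.896717, sin(θ/2) ≈ 0.442604.
With a = amp(|0⟩) = 0.597 and b = amp(|1⟩) = (-0.7762 - 0.2027i):
new amp(|0⟩) = (0.896717 - 0.442604i)·a = (0.5353 - 0.2642i)
new amp(|1⟩) = (0.896717 + 0.442604i)·b = (-0.6063 - 0.5253i)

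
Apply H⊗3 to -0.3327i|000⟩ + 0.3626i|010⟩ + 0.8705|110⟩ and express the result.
(0.3078 + 0.01057i)|000⟩ + (0.3078 + 0.01057i)|001⟩ + (-0.3078 - 0.2458i)|010⟩ + (-0.3078 - 0.2458i)|011⟩ + (-0.3078 + 0.01057i)|100⟩ + (-0.3078 + 0.01057i)|101⟩ + (0.3078 - 0.2458i)|110⟩ + (0.3078 - 0.2458i)|111⟩

H⊗3 gives amp(|y⟩) = (1/2√2) Σ_x (−1)^(x·y) amp(|x⟩), where x·y is the number of positions in which both x and y have a 1.
|000⟩: (-0.3327i + 0.3626i + 0.8705)/(2√2) = (0.3078 + 0.01057i)
|001⟩: (-0.3327i + 0.3626i + 0.8705)/(2√2) = (0.3078 + 0.01057i)
|010⟩: (-0.3327i - 0.3626i - 0.8705)/(2√2) = (-0.3078 - 0.2458i)
|011⟩: (-0.3327i - 0.3626i - 0.8705)/(2√2) = (-0.3078 - 0.2458i)
|100⟩: (-0.3327i + 0.3626i - 0.8705)/(2√2) = (-0.3078 + 0.01057i)
|101⟩: (-0.3327i + 0.3626i - 0.8705)/(2√2) = (-0.3078 + 0.01057i)
|110⟩: (-0.3327i - 0.3626i + 0.8705)/(2√2) = (0.3078 - 0.2458i)
|111⟩: (-0.3327i - 0.3626i + 0.8705)/(2√2) = (0.3078 - 0.2458i)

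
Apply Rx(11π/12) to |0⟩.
0.1305|0⟩ - 0.9914i|1⟩

Rx(11π/12) = [[cos(θ/2), −i·sin(θ/2)], [−i·sin(θ/2), cos(θ/2)]]; θ = 11π/12, cos(θ/2) ≈ 0.130526, sin(θ/2) ≈ 0.991445.
With a = amp(|0⟩) = 1 and b = amp(|1⟩) = 0:
new amp(|0⟩) = (0.130526)·a + (-0.991445i)·b = 0.1305
new amp(|1⟩) = (-0.991445i)·a + (0.130526)·b = -0.9914i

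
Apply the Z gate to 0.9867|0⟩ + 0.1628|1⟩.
0.9867|0⟩ - 0.1628|1⟩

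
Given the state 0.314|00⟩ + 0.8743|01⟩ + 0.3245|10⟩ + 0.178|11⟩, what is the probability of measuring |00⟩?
0.0986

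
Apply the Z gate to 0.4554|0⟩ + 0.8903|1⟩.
0.4554|0⟩ - 0.8903|1⟩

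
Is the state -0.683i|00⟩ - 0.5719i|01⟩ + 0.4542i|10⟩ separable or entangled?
Entangled

Writing the state as a|00⟩ + b|01⟩ + c|10⟩ + d|11⟩, it is a product state iff ad − bc = 0.
Here (a, b, c, d) = (-0.683i, -0.5719i, 0.4542i, 0): ad − bc = (-0.683i)(0) − (-0.5719i)(0.4542i) = -0.2598 ≠ 0, so the state is entangled.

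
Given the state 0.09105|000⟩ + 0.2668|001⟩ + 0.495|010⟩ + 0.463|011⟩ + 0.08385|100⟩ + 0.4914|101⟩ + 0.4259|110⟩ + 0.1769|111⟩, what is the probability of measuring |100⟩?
0.007031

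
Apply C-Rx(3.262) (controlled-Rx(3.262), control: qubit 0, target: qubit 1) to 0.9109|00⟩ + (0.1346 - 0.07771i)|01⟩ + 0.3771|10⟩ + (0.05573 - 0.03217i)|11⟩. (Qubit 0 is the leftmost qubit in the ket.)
0.9109|00⟩ + (0.1346 - 0.07771i)|01⟩ + (-0.0548 - 0.05563i)|10⟩ + (-0.003353 - 0.3745i)|11⟩

C-Rx(3.262) leaves the control-|0⟩ kets |00⟩, |01⟩ unchanged and applies Rx(3.262) to qubit 1 on the control-|1⟩ pair (|10⟩, |11⟩).
Rx(3.262) = [[cos(θ/2), −i·sin(θ/2)], [−i·sin(θ/2), cos(θ/2)]]; θ = 3.262, cos(θ/2) ≈ -0.0601673, sin(θ/2) ≈ 0.998188.
With a = amp(|10⟩) = 0.3771 and b = amp(|11⟩) = (0.05573 - 0.03217i):
new amp(|10⟩) = (-0.0601673)·a + (-0.998188i)·b = (-0.0548 - 0.05563i)
new amp(|11⟩) = (-0.998188i)·a + (-0.0601673)·b = (-0.003353 - 0.3745i)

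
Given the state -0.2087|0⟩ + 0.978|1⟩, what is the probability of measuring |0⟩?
0.04356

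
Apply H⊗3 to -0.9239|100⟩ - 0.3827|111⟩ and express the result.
-0.462|000⟩ - 0.1913|001⟩ - 0.1913|010⟩ - 0.462|011⟩ + 0.462|100⟩ + 0.1913|101⟩ + 0.1913|110⟩ + 0.462|111⟩

H⊗3 gives amp(|y⟩) = (1/2√2) Σ_x (−1)^(x·y) amp(|x⟩), where x·y is the number of positions in which both x and y have a 1.
|000⟩: (-0.9239 - 0.3827)/(2√2) = -0.462
|001⟩: (-0.9239 + 0.3827)/(2√2) = -0.1913
|010⟩: (-0.9239 + 0.3827)/(2√2) = -0.1913
|011⟩: (-0.9239 - 0.3827)/(2√2) = -0.462
|100⟩: (0.9239 + 0.3827)/(2√2) = 0.462
|101⟩: (0.9239 - 0.3827)/(2√2) = 0.1913
|110⟩: (0.9239 - 0.3827)/(2√2) = 0.1913
|111⟩: (0.9239 + 0.3827)/(2√2) = 0.462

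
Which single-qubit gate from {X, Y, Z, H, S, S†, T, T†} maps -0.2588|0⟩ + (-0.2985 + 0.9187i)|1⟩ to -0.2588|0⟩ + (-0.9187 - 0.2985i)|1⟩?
S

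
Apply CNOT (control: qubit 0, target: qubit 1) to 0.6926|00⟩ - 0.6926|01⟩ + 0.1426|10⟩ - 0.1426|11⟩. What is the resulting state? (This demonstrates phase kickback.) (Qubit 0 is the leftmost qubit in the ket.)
0.6926|00⟩ - 0.6926|01⟩ - 0.1426|10⟩ + 0.1426|11⟩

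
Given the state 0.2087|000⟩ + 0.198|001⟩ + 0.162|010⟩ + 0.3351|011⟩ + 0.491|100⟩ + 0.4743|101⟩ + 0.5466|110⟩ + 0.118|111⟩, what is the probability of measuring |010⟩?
0.02624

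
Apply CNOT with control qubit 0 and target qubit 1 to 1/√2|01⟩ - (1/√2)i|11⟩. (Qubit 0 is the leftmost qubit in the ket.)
1/√2|01⟩ - (1/√2)i|10⟩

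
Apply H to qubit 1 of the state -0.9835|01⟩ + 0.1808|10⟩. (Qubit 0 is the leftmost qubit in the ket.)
-0.6954|00⟩ + 0.6954|01⟩ + 0.1278|10⟩ + 0.1278|11⟩

H on qubit 1 mixes each pair of kets that differ only in qubit 1: amplitudes (a, b) of (|…0…⟩, |…1…⟩) become ((a + b)/√2, (a − b)/√2). Kets absent from the input have amplitude 0.
(|00⟩, |01⟩): (a, b) = (0, -0.9835) → (-0.6954, 0.6954)
(|10⟩, |11⟩): (a, b) = (0.1808, 0) → (0.1278, 0.1278)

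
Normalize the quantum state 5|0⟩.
|0⟩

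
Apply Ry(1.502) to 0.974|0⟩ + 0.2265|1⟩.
0.5574|0⟩ + 0.8302|1⟩

Ry(1.502) = [[cos(θ/2), −sin(θ/2)], [sin(θ/2), cos(θ/2)]]; θ = 1.502, cos(θ/2) ≈ 0.731007, sin(θ/2) ≈ 0.68237.
With a = amp(|0⟩) = 0.974 and b = amp(|1⟩) = 0.2265:
new amp(|0⟩) = (0.731007)·a + (-0.68237)·b = 0.5574
new amp(|1⟩) = (0.68237)·a + (0.731007)·b = 0.8302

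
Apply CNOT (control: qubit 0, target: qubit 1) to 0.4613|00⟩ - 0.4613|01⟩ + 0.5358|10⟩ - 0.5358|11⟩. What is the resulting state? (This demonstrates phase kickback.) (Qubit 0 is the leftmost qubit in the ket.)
0.4613|00⟩ - 0.4613|01⟩ - 0.5358|10⟩ + 0.5358|11⟩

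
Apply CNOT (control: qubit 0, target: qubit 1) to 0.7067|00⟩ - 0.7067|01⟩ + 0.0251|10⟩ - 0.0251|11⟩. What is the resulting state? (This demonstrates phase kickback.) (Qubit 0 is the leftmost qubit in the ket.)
0.7067|00⟩ - 0.7067|01⟩ - 0.0251|10⟩ + 0.0251|11⟩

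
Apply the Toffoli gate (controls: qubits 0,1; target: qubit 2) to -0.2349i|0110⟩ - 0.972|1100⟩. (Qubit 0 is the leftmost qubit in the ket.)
-0.2349i|0110⟩ - 0.972|1110⟩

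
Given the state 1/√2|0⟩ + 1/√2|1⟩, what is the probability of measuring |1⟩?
1/2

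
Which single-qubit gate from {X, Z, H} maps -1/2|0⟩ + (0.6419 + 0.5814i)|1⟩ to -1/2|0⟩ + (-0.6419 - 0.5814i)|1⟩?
Z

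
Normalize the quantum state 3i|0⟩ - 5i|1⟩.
0.5145i|0⟩ - 0.8575i|1⟩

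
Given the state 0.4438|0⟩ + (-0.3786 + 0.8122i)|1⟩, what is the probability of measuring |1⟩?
0.803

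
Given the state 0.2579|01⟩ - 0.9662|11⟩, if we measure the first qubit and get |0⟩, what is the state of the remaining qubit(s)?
|1⟩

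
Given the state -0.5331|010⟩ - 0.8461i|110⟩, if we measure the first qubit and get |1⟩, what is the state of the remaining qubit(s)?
-i|10⟩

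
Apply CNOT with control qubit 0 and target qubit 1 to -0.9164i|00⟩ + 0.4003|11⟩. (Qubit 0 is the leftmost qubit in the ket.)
-0.9164i|00⟩ + 0.4003|10⟩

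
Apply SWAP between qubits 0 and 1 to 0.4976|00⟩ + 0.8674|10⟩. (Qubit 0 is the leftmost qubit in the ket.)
0.4976|00⟩ + 0.8674|01⟩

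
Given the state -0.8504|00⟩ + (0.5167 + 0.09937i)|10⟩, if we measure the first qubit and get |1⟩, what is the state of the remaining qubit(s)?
(0.982 + 0.1889i)|0⟩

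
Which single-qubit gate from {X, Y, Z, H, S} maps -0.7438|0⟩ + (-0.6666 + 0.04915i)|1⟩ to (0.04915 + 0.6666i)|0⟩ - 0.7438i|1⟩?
Y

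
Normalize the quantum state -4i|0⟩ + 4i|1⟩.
-(1/√2)i|0⟩ + (1/√2)i|1⟩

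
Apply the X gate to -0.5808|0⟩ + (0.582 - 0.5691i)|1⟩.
(0.582 - 0.5691i)|0⟩ - 0.5808|1⟩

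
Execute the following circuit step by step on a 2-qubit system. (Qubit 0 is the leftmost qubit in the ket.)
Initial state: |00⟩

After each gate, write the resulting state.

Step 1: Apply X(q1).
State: |01⟩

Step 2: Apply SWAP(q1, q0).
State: |10⟩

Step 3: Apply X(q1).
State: |11⟩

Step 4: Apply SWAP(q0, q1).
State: |11⟩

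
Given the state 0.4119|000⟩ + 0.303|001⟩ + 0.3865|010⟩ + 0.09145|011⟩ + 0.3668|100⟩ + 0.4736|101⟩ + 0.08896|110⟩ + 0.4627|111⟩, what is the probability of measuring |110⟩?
0.007914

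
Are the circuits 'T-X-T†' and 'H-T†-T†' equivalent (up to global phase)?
No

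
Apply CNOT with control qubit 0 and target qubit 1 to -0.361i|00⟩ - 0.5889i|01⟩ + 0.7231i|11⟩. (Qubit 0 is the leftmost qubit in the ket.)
-0.361i|00⟩ - 0.5889i|01⟩ + 0.7231i|10⟩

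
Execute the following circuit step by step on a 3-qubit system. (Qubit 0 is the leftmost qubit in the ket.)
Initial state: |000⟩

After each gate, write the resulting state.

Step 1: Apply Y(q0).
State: i|100⟩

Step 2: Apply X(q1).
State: i|110⟩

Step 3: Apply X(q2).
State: i|111⟩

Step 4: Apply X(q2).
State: i|110⟩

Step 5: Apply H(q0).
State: (1/√2)i|010⟩ - (1/√2)i|110⟩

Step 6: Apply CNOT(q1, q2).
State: (1/√2)i|011⟩ - (1/√2)i|111⟩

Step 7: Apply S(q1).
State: -1/√2|011⟩ + 1/√2|111⟩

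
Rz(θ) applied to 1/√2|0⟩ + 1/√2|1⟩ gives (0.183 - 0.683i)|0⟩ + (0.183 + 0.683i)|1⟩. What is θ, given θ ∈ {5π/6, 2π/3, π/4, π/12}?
5π/6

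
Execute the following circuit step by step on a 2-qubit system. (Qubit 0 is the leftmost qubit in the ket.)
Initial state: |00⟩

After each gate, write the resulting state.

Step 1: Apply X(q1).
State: |01⟩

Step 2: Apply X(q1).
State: |00⟩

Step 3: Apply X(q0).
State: |10⟩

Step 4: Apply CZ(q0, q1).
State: |10⟩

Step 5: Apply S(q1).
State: |10⟩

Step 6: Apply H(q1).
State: 1/√2|10⟩ + 1/√2|11⟩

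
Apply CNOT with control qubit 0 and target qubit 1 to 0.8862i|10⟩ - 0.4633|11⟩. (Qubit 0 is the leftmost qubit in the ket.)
-0.4633|10⟩ + 0.8862i|11⟩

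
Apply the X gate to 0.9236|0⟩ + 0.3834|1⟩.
0.3834|0⟩ + 0.9236|1⟩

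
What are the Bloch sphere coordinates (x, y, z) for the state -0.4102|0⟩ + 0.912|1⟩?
(-0.7482, 0, -0.6635)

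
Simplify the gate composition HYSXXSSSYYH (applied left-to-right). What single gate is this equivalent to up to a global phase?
Y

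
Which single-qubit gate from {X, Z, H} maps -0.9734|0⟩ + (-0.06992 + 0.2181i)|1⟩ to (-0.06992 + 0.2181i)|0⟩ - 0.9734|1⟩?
X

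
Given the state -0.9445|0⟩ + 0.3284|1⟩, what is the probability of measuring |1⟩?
0.1078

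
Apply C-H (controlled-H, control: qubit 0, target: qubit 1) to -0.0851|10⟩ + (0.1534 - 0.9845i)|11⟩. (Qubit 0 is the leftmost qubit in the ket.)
(0.0483 - 0.6961i)|10⟩ + (-0.1686 + 0.6961i)|11⟩

C-H leaves the control-|0⟩ kets |00⟩, |01⟩ unchanged and applies H to qubit 1 on the control-|1⟩ pair (|10⟩, |11⟩).
H = [[1/√2, 1/√2], [1/√2, -1/√2]].
With a = amp(|10⟩) = -0.0851 and b = amp(|11⟩) = (0.1534 - 0.9845i):
new amp(|10⟩) = (1/√2)·a + (1/√2)·b = (0.0483 - 0.6961i)
new amp(|11⟩) = (1/√2)·a + (-1/√2)·b = (-0.1686 + 0.6961i)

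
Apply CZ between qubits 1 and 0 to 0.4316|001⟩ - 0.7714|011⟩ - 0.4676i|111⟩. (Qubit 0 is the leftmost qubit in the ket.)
0.4316|001⟩ - 0.7714|011⟩ + 0.4676i|111⟩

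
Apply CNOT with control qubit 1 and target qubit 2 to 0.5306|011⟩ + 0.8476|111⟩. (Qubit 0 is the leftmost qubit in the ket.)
0.5306|010⟩ + 0.8476|110⟩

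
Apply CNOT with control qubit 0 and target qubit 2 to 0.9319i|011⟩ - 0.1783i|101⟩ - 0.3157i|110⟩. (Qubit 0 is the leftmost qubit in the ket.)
0.9319i|011⟩ - 0.1783i|100⟩ - 0.3157i|111⟩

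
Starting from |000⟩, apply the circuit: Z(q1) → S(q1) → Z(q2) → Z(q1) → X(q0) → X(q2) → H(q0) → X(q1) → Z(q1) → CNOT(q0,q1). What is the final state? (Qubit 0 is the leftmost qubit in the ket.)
-1/√2|011⟩ + 1/√2|101⟩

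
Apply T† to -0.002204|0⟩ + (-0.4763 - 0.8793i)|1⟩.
-0.002204|0⟩ + (-0.9586 - 0.285i)|1⟩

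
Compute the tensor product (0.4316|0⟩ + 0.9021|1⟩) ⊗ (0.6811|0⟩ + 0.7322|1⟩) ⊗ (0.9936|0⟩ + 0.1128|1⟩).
0.2921|000⟩ + 0.03316|001⟩ + 0.314|010⟩ + 0.03565|011⟩ + 0.6105|100⟩ + 0.06931|101⟩ + 0.6563|110⟩ + 0.07451|111⟩

amp(|b₁b₂…⟩) = product of the factor amplitudes for bits b₁, b₂, …; only kets whose every factor amplitude is nonzero survive.
|000⟩: (0.4316)(0.6811)(0.9936) = 0.2921
|001⟩: (0.4316)(0.6811)(0.1128) = 0.03316
|010⟩: (0.4316)(0.7322)(0.9936) = 0.314
|011⟩: (0.4316)(0.7322)(0.1128) = 0.03565
|100⟩: (0.9021)(0.6811)(0.9936) = 0.6105
|101⟩: (0.9021)(0.6811)(0.1128) = 0.06931
|110⟩: (0.9021)(0.7322)(0.9936) = 0.6563
|111⟩: (0.9021)(0.7322)(0.1128) = 0.07451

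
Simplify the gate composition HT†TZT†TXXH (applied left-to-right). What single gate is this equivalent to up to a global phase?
X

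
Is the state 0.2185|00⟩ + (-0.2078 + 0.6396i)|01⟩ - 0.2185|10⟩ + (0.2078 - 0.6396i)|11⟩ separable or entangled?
Separable

Writing the state as a|00⟩ + b|01⟩ + c|10⟩ + d|11⟩, it is a product state iff ad − bc = 0.
Here (a, b, c, d) = (0.2185, (-0.2078 + 0.6396i), -0.2185, (0.2078 - 0.6396i)): ad − bc = (0.2185)(0.2078 - 0.6396i) − (-0.2078 + 0.6396i)(-0.2185) = 0, so the state is separable.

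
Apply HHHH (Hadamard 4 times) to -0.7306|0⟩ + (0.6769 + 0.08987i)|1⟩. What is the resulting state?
-0.7306|0⟩ + (0.6769 + 0.08987i)|1⟩

H² = I, so an even number of Hadamards cancels: H^4 = I and the state is unchanged.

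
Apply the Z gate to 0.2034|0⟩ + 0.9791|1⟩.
0.2034|0⟩ - 0.9791|1⟩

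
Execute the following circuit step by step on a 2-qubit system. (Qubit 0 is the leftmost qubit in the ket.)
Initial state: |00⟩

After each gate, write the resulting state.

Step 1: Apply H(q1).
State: 1/√2|00⟩ + 1/√2|01⟩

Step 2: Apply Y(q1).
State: -(1/√2)i|00⟩ + (1/√2)i|01⟩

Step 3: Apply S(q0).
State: -(1/√2)i|00⟩ + (1/√2)i|01⟩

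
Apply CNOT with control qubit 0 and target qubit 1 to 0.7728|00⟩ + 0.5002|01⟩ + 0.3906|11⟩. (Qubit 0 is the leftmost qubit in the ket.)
0.7728|00⟩ + 0.5002|01⟩ + 0.3906|10⟩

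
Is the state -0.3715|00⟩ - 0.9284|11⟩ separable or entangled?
Entangled

Writing the state as a|00⟩ + b|01⟩ + c|10⟩ + d|11⟩, it is a product state iff ad − bc = 0.
Here (a, b, c, d) = (-0.3715, 0, 0, -0.9284): ad − bc = (-0.3715)(-0.9284) − (0)(0) = 0.3449 ≠ 0, so the state is entangled.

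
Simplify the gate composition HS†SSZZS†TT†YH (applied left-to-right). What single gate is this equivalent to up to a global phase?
Y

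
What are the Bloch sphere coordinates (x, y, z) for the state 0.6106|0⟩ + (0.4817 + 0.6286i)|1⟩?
(0.5883, 0.7676, -0.2543)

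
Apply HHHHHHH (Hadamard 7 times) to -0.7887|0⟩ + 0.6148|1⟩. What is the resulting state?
-0.123|0⟩ - 0.9924|1⟩

H² = I, so H^7 = H: a single Hadamard. With (a, b) = (-0.7887, 0.6148), H gives ((a + b)/√2, (a − b)/√2) = (-0.123, -0.9924).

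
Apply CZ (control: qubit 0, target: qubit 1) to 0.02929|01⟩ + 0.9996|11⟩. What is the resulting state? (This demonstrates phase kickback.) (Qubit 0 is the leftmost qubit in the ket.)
0.02929|01⟩ - 0.9996|11⟩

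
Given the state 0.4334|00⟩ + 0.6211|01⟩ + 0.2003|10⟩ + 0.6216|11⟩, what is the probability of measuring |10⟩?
0.04012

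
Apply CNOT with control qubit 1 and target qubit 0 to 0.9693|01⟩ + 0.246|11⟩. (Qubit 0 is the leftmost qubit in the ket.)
0.246|01⟩ + 0.9693|11⟩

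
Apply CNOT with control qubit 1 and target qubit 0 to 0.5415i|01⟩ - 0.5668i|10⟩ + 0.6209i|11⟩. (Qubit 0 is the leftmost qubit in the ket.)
0.6209i|01⟩ - 0.5668i|10⟩ + 0.5415i|11⟩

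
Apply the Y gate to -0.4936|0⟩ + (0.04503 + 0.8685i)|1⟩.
(0.8685 - 0.04503i)|0⟩ - 0.4936i|1⟩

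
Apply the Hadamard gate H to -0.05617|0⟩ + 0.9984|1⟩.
0.6663|0⟩ - 0.7457|1⟩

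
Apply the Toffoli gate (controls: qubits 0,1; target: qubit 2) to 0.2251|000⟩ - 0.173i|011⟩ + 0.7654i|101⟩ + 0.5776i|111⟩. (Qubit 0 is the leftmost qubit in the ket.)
0.2251|000⟩ - 0.173i|011⟩ + 0.7654i|101⟩ + 0.5776i|110⟩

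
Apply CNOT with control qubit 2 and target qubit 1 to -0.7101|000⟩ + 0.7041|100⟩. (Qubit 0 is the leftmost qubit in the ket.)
-0.7101|000⟩ + 0.7041|100⟩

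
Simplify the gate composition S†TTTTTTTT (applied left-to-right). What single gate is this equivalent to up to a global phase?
S†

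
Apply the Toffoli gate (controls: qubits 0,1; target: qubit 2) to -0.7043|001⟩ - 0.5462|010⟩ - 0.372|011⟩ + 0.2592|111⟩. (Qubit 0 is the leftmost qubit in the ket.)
-0.7043|001⟩ - 0.5462|010⟩ - 0.372|011⟩ + 0.2592|110⟩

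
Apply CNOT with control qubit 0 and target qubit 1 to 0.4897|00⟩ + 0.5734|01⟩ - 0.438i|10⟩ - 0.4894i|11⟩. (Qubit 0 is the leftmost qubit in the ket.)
0.4897|00⟩ + 0.5734|01⟩ - 0.4894i|10⟩ - 0.438i|11⟩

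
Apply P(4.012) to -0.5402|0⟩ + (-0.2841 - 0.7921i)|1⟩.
-0.5402|0⟩ + (-0.4225 + 0.7277i)|1⟩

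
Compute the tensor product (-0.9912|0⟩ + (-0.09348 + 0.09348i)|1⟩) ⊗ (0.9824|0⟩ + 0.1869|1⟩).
-0.9738|00⟩ - 0.1853|01⟩ + (-0.09183 + 0.09183i)|10⟩ + (-0.01747 + 0.01747i)|11⟩

amp(|b₁b₂…⟩) = product of the factor amplitudes for bits b₁, b₂, …; only kets whose every factor amplitude is nonzero survive.
|00⟩: (-0.9912)(0.9824) = -0.9738
|01⟩: (-0.9912)(0.1869) = -0.1853
|10⟩: (-0.09348 + 0.09348i)(0.9824) = (-0.09183 + 0.09183i)
|11⟩: (-0.09348 + 0.09348i)(0.1869) = (-0.01747 + 0.01747i)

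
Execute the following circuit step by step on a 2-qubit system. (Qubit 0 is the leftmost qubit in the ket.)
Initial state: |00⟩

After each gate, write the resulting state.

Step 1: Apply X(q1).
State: |01⟩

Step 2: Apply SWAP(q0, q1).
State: |10⟩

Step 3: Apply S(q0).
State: i|10⟩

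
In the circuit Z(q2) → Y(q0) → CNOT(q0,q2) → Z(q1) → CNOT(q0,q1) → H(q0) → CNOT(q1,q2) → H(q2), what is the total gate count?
8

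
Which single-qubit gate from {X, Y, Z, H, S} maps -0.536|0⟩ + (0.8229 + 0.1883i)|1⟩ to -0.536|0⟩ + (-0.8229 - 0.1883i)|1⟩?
Z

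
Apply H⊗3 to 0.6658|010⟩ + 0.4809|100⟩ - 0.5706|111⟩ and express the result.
0.2037|000⟩ + 0.6072|001⟩ + 0.1364|010⟩ - 0.2671|011⟩ + 0.2671|100⟩ - 0.1364|101⟩ - 0.6072|110⟩ - 0.2037|111⟩

H⊗3 gives amp(|y⟩) = (1/2√2) Σ_x (−1)^(x·y) amp(|x⟩), where x·y is the number of positions in which both x and y have a 1.
|000⟩: (0.6658 + 0.4809 - 0.5706)/(2√2) = 0.2037
|001⟩: (0.6658 + 0.4809 + 0.5706)/(2√2) = 0.6072
|010⟩: (-0.6658 + 0.4809 + 0.5706)/(2√2) = 0.1364
|011⟩: (-0.6658 + 0.4809 - 0.5706)/(2√2) = -0.2671
|100⟩: (0.6658 - 0.4809 + 0.5706)/(2√2) = 0.2671
|101⟩: (0.6658 - 0.4809 - 0.5706)/(2√2) = -0.1364
|110⟩: (-0.6658 - 0.4809 - 0.5706)/(2√2) = -0.6072
|111⟩: (-0.6658 - 0.4809 + 0.5706)/(2√2) = -0.2037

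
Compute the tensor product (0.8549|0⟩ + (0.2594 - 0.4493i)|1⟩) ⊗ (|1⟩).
0.8549|01⟩ + (0.2594 - 0.4493i)|11⟩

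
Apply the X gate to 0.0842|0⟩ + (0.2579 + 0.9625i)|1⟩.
(0.2579 + 0.9625i)|0⟩ + 0.0842|1⟩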